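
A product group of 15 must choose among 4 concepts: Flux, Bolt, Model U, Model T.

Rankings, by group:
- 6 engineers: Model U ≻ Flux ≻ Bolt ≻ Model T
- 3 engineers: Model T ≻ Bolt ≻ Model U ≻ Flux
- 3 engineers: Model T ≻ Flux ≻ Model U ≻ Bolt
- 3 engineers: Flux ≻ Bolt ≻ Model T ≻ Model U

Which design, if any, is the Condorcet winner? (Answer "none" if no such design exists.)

Check each pair by majority over 15 ballots:
Flux–Bolt: Flux 12–3.
Flux–Model U: Model U 9–6.
Flux–Model T: Flux 9–6.
Bolt–Model U: Model U 9–6.
Bolt vs Model T: Bolt, 9–6.
Model U–Model T: Model T 9–6.
Each design drops at least one matchup (Flux loses to Model U; Bolt loses to Flux; Model U loses to Model T; Model T loses to Flux); the cycle Flux → Model T → Model U → Flux rules out a Condorcet winner.

none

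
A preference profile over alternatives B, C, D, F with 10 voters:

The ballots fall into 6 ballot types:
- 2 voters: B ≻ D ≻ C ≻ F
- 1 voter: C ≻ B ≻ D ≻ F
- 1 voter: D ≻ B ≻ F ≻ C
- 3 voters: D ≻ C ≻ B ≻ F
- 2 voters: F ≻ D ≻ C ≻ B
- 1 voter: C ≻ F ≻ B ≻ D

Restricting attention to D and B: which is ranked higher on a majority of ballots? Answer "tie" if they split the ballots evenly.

Ballots ranking D above B: 1 + 3 + 2 = 6.
Ballots ranking B above D: 10 − 6 = 4.
D wins the head-to-head 6–4.

D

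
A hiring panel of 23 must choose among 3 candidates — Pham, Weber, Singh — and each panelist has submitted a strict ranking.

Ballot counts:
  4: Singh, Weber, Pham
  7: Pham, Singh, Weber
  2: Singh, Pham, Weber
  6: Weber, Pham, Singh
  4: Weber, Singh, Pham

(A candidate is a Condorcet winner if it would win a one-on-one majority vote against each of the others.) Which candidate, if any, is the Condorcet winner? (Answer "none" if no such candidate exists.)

none

Head-to-head results (23 committee members):
Pham vs Weber: Weber wins 14–9.
Pham vs Singh: Pham, 13–10.
Weber vs Singh: Singh wins 13–10.
No candidate is unbeaten: Pham loses to Weber; Weber loses to Singh; Singh loses to Pham. In particular Pham → Singh → Weber → Pham is a majority cycle — no Condorcet winner exists.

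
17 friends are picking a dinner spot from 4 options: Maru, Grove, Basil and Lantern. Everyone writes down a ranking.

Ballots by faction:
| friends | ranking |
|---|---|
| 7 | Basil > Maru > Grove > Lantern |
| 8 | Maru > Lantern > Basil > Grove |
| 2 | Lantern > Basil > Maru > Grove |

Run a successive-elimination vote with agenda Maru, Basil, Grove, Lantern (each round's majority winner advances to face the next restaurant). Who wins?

Lantern

Round 1: Maru vs Basil — 8–9, Basil advances.
Round 2: Basil vs Grove — 17–0, Basil advances.
Round 3: Basil vs Lantern — 7–10, Lantern advances.
The agenda winner is Lantern.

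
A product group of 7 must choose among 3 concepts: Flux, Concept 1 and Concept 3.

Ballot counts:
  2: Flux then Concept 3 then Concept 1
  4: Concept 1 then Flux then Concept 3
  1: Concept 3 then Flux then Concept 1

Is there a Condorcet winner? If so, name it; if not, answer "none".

Concept 1

Head-to-head results (7 engineers):
Flux vs Concept 1: 3 to 4, Concept 1.
Flux vs Concept 3: 6 to 1, Flux.
Concept 1 vs Concept 3: Concept 1 preferred on 4 ballots; Concept 1 wins 4–3.
Only Concept 1 has no losses; Concept 1 is the Condorcet winner.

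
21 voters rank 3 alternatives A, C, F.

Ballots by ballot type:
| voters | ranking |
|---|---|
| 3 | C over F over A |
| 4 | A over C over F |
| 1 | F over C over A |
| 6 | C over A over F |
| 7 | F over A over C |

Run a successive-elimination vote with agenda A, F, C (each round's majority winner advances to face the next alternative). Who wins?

Round 1: A vs F — 10–11, F advances.
Round 2: F vs C — 8–13, C advances.
C survives the agenda.

C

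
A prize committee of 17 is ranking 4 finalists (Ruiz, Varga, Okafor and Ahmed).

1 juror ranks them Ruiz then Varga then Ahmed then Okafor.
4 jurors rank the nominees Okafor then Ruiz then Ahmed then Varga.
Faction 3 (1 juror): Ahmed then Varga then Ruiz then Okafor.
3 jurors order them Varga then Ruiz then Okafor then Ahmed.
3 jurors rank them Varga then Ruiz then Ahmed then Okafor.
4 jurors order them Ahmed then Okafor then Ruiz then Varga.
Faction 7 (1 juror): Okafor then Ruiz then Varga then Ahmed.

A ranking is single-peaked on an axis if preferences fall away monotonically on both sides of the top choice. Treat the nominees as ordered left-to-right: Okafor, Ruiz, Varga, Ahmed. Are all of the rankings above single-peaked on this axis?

no

Axis positions: Okafor=1, Ruiz=2, Varga=3, Ahmed=4.
Faction 1 (peak Ruiz at position 2): ranking walks positions 2-3-4-1, expanding outward from the peak — single-peaked.
Faction 2: ranking walks positions 1-2-4-3; Ahmed is ranked above Varga even though Varga lies between Ahmed and the peak Okafor on the axis — preferences dip and rise again. Not single-peaked.
Faction 3 (peak Ahmed at position 4): ranking walks positions 4-3-2-1, expanding outward from the peak — single-peaked.
Faction 4 (peak Varga at position 3): ranking walks positions 3-2-1-4, expanding outward from the peak — single-peaked.
Faction 5 (peak Varga at position 3): ranking walks positions 3-2-4-1, expanding outward from the peak — single-peaked.
Faction 6: ranking walks positions 4-1-2-3; Okafor is ranked above Varga even though Varga lies between Okafor and the peak Ahmed on the axis — preferences dip and rise again. Not single-peaked.
Faction 7 (peak Okafor at position 1): ranking walks positions 1-2-3-4, expanding outward from the peak — single-peaked.
Faction 2 violates single-peakedness, so the profile is not single-peaked on this axis.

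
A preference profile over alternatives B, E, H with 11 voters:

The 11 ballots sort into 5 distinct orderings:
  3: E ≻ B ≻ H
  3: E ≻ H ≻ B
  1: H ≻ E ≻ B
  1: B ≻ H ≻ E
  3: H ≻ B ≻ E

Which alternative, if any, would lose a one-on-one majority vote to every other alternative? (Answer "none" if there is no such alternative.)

Pairwise majorities:
B–E: E 7–4.
B vs H: B is ranked higher on 3+1 = 4 ballots, H on 7. H wins 7–4.
E vs H: 6 to 5, E.
Only B has no wins; B is the Condorcet loser.

B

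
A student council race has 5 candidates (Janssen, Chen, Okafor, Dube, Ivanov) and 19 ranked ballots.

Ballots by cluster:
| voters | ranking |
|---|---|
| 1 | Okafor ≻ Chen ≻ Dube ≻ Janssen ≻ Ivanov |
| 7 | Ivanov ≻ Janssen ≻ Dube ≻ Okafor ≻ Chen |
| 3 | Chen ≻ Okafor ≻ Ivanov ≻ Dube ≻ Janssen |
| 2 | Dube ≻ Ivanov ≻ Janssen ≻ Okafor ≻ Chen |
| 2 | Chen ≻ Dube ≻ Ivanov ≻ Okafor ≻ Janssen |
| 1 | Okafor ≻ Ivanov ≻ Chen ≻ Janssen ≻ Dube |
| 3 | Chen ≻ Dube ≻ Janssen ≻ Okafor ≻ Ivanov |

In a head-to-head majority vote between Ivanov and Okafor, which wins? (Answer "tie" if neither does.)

Ballots ranking Ivanov above Okafor: 7 + 2 + 2 = 11.
Ballots ranking Okafor above Ivanov: 19 − 11 = 8.
Ivanov wins the head-to-head 11–8.

Ivanov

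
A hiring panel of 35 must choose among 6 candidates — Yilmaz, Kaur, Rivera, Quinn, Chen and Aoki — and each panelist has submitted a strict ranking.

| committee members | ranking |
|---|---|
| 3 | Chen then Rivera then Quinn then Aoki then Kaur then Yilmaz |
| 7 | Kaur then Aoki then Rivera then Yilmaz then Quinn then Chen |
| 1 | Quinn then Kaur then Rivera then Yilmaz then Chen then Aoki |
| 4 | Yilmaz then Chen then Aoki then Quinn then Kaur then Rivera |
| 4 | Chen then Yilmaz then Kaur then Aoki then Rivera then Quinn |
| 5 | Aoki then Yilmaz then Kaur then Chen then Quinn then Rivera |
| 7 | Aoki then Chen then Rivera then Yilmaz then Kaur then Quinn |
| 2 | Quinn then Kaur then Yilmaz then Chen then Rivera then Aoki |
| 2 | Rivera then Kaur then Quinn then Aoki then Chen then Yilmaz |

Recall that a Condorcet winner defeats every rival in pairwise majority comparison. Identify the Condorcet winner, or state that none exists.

Head-to-head results (35 committee members):
Yilmaz vs Kaur: Yilmaz wins 20–15.
Yilmaz vs Rivera: Rivera wins 20–15.
Yilmaz–Quinn: Yilmaz 27–8.
Yilmaz–Chen: Yilmaz 19–16.
Yilmaz vs Aoki: Aoki wins 24–11.
Kaur–Rivera: Kaur 23–12.
Kaur vs Quinn: Kaur, 25–10.
Kaur vs Chen: Chen wins 18–17.
Kaur vs Aoki: Aoki, 19–16.
Rivera vs Quinn: Rivera, 23–12.
Rivera–Chen: Chen 25–10.
Rivera–Aoki: Aoki 27–8.
Quinn–Chen: Chen 23–12.
Quinn–Aoki: Aoki 27–8.
Chen vs Aoki: Aoki, 21–14.
Aoki wins every pairwise contest, so Aoki is the Condorcet winner.

Aoki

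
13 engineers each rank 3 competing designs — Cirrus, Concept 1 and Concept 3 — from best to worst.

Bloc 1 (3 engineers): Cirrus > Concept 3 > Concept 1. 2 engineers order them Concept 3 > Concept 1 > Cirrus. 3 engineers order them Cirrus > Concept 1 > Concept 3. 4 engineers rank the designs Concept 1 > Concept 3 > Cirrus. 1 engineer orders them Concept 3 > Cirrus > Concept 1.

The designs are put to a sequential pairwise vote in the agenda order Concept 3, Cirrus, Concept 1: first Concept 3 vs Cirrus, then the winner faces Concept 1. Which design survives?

Round 1: Concept 3 vs Cirrus — 7–6, Concept 3 advances.
Round 2: Concept 3 vs Concept 1 — 6–7, Concept 1 advances.
The agenda winner is Concept 1.

Concept 1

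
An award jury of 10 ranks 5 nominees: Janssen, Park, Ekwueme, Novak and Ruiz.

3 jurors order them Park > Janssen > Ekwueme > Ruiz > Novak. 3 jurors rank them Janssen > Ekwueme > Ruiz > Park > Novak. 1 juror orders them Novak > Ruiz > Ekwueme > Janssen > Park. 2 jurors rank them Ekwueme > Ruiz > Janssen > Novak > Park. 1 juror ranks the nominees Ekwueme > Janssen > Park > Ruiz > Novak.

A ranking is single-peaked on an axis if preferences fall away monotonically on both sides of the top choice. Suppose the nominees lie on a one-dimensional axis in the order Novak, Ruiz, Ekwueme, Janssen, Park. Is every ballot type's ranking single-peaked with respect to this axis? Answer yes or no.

Axis positions: Novak=1, Ruiz=2, Ekwueme=3, Janssen=4, Park=5.
Ballot type 1 (peak Park at position 5): ranking walks positions 5-4-3-2-1, expanding outward from the peak — single-peaked.
Ballot type 2 (peak Janssen at position 4): ranking walks positions 4-3-2-5-1, expanding outward from the peak — single-peaked.
Ballot type 3 (peak Novak at position 1): ranking walks positions 1-2-3-4-5, expanding outward from the peak — single-peaked.
Ballot type 4 (peak Ekwueme at position 3): ranking walks positions 3-2-4-1-5, expanding outward from the peak — single-peaked.
Ballot type 5 (peak Ekwueme at position 3): ranking walks positions 3-4-5-2-1, expanding outward from the peak — single-peaked.
Every ranking is single-peaked on this axis.

yes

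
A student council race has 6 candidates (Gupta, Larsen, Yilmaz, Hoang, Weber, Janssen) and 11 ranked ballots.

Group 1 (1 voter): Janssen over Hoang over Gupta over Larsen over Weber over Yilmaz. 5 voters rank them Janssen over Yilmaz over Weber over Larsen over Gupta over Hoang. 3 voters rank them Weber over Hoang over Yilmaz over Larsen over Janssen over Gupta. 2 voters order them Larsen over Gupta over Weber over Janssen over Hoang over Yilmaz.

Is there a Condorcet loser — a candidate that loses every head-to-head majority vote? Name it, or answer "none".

none

Pairwise majorities:
Gupta vs Larsen: 1 for Gupta, 10 for Larsen — Larsen by 10–1.
Gupta vs Yilmaz: Yilmaz wins 8–3.
Gupta vs Hoang: Gupta preferred on 5+2 = 7 ballots; Gupta wins 7–4.
Gupta vs Weber: 3 to 8, Weber.
Gupta–Janssen: Janssen 9–2.
Larsen vs Yilmaz: Yilmaz wins 8–3.
Larsen vs Hoang: Larsen preferred on 5+2 = 7 ballots; Larsen wins 7–4.
Larsen vs Weber: 3 to 8, Weber.
Larsen vs Janssen: 5 to 6, Janssen.
Yilmaz vs Hoang: Hoang, 6–5.
Yilmaz vs Weber: Yilmaz is ranked higher on 5 ballots, Weber on 6. Weber wins 6–5.
Yilmaz vs Janssen: Janssen, 8–3.
Hoang vs Weber: Hoang is ranked higher on 1 ballot, Weber on 10. Weber wins 10–1.
Hoang vs Janssen: Janssen wins 8–3.
Weber vs Janssen: Weber is ranked higher on 3+2 = 5 ballots, Janssen on 6. Janssen wins 6–5.
No candidate is winless: Gupta beats Hoang; Larsen beats Gupta; Yilmaz beats Gupta; Hoang beats Yilmaz; Weber beats Gupta; Janssen beats Gupta. There is no Condorcet loser.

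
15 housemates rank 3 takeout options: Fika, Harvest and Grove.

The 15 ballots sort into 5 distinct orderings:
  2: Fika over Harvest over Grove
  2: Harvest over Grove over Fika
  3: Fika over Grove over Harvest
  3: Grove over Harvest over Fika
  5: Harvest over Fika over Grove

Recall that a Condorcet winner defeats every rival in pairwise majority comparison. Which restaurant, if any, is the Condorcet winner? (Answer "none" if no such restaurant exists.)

Check each pair by majority over 15 ballots:
Fika vs Harvest: Harvest wins 10–5.
Fika–Grove: Fika 10–5.
Harvest vs Grove: Harvest, 9–6.
Harvest beats each of Fika, Grove — Harvest is the Condorcet winner.

Harvest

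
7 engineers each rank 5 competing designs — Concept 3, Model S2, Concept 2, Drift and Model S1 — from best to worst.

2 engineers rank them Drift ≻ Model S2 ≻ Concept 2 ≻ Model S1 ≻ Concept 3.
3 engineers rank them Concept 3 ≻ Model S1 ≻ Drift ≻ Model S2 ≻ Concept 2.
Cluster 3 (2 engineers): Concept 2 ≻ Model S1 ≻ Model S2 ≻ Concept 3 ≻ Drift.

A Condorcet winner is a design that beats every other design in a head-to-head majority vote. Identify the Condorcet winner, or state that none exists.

none

Head-to-head results (7 engineers):
Concept 3 vs Model S2: 3 to 4, Model S2.
Concept 3–Concept 2: Concept 2 4–3.
Concept 3–Drift: Concept 3 5–2.
Concept 3 vs Model S1: Model S1, 4–3.
Model S2 vs Concept 2: Model S2, 5–2.
Model S2 vs Drift: Model S2 is ranked higher on 2 ballots, Drift on 5. Drift wins 5–2.
Model S2–Model S1: Model S1 5–2.
Concept 2 vs Drift: 2 for Concept 2, 5 for Drift — Drift by 5–2.
Concept 2 vs Model S1: Concept 2 is ranked higher on 2+2 = 4 ballots, Model S1 on 3. Concept 2 wins 4–3.
Drift vs Model S1: Model S1, 5–2.
Each design drops at least one matchup (Concept 3 loses to Model S2; Model S2 loses to Drift; Concept 2 loses to Model S2; Drift loses to Concept 3; Model S1 loses to Concept 2); the cycle Concept 3 → Drift → Model S2 → Concept 3 rules out a Condorcet winner.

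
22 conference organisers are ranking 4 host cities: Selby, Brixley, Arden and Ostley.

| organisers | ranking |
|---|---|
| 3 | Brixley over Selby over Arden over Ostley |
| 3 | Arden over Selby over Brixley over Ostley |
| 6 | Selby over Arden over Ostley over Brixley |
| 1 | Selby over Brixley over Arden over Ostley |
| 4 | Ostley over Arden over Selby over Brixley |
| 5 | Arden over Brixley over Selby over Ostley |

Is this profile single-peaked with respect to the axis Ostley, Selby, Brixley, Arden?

Axis positions: Ostley=1, Selby=2, Brixley=3, Arden=4.
Type 1 (peak Brixley at position 3): ranking walks positions 3-2-4-1, expanding outward from the peak — single-peaked.
Type 2: ranking walks positions 4-2-3-1; Selby is ranked above Brixley even though Brixley lies between Selby and the peak Arden on the axis — preferences dip and rise again. Not single-peaked.
Type 3: ranking walks positions 2-4-1-3; Arden is ranked above Brixley even though Brixley lies between Arden and the peak Selby on the axis — preferences dip and rise again. Not single-peaked.
Type 4 (peak Selby at position 2): ranking walks positions 2-3-4-1, expanding outward from the peak — single-peaked.
Type 5: ranking walks positions 1-4-2-3; Arden is ranked above Selby even though Selby lies between Arden and the peak Ostley on the axis — preferences dip and rise again. Not single-peaked.
Type 6 (peak Arden at position 4): ranking walks positions 4-3-2-1, expanding outward from the peak — single-peaked.
Type 2 violates single-peakedness, so the profile is not single-peaked on this axis.

no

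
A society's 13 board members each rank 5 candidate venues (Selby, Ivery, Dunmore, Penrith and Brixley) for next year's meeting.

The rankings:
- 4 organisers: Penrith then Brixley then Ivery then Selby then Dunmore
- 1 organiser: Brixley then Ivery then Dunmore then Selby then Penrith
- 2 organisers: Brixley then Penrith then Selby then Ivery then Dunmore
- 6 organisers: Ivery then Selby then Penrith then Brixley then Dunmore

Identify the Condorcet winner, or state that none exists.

none

Head-to-head results (13 organisers):
Selby vs Ivery: Ivery wins 11–2.
Selby vs Dunmore: 4+2+6 = 12 for Selby, 1 for Dunmore — Selby by 12–1.
Selby vs Penrith: Selby, 7–6.
Selby vs Brixley: Brixley wins 7–6.
Ivery vs Dunmore: Ivery preferred on 4+1+2+6 = 13 ballots; Ivery wins 13–0.
Ivery vs Penrith: 1+6 = 7 for Ivery, 6 for Penrith — Ivery by 7–6.
Ivery vs Brixley: Brixley wins 7–6.
Dunmore vs Penrith: Dunmore is ranked higher on 1 ballot, Penrith on 12. Penrith wins 12–1.
Dunmore vs Brixley: Brixley wins 13–0.
Penrith–Brixley: Penrith 10–3.
Every city loses at least once (Selby loses to Ivery; Ivery loses to Brixley; Dunmore loses to Selby; Penrith loses to Selby; Brixley loses to Penrith). The majority relation contains the cycle Selby > Penrith > Brixley > Selby, so there is no Condorcet winner.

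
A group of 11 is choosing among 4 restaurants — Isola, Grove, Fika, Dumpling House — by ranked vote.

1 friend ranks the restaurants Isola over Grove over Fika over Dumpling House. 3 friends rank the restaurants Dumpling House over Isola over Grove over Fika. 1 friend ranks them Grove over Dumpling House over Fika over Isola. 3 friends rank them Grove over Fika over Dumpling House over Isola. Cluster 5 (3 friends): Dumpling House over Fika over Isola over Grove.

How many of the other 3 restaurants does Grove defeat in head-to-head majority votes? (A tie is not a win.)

1

Grove against each rival (11 friends):
Grove vs Isola: Grove is ranked higher on 1+3 = 4 ballots, Isola on 7. Isola wins 7–4.
Grove–Fika: Grove 8–3.
Grove vs Dumpling House: 5 to 6, Dumpling House.
Grove beats Fika; loses to Isola, Dumpling House — 1 pairwise win.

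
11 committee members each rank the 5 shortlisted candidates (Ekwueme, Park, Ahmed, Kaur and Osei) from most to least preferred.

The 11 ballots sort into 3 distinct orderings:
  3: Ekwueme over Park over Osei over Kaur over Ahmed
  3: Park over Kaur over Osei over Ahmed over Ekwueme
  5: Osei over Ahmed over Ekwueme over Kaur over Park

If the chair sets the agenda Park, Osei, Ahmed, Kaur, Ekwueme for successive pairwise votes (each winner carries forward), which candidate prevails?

Round 1: Park vs Osei — 6–5, Park advances.
Round 2: Park vs Ahmed — 6–5, Park advances.
Round 3: Park vs Kaur — 6–5, Park advances.
Round 4: Park vs Ekwueme — 3–8, Ekwueme advances.
The agenda winner is Ekwueme.

Ekwueme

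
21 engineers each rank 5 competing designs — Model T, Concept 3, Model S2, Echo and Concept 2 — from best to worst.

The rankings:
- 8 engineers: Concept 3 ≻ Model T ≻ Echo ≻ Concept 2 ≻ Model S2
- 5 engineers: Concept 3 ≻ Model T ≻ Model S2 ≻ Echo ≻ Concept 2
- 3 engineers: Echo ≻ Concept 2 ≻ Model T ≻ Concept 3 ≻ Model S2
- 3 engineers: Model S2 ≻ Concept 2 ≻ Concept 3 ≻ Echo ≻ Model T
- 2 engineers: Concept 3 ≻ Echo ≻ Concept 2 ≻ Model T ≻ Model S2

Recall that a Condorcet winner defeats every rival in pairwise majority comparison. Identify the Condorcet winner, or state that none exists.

Concept 3

Check each pair by majority over 21 ballots:
Model T vs Concept 3: Model T is ranked higher on 3 ballots, Concept 3 on 18. Concept 3 wins 18–3.
Model T vs Model S2: Model T, 18–3.
Model T vs Echo: Model T, 13–8.
Model T vs Concept 2: 13 to 8, Model T.
Concept 3 vs Model S2: 8+5+3+2 = 18 for Concept 3, 3 for Model S2 — Concept 3 by 18–3.
Concept 3 vs Echo: Concept 3 wins 18–3.
Concept 3–Concept 2: Concept 3 15–6.
Model S2 vs Echo: Echo, 13–8.
Model S2 vs Concept 2: Concept 2, 13–8.
Echo–Concept 2: Echo 18–3.
Only Concept 3 has no losses; Concept 3 is the Condorcet winner.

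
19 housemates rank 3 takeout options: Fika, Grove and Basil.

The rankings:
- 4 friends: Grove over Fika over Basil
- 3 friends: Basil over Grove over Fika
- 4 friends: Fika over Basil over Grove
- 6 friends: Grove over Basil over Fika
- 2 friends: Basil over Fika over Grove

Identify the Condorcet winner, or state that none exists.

Head-to-head results (19 friends):
Fika vs Grove: Fika preferred on 4+2 = 6 ballots; Grove wins 13–6.
Fika vs Basil: 4+4 = 8 for Fika, 11 for Basil — Basil by 11–8.
Grove vs Basil: 10 to 9, Grove.
Grove beats each of Fika, Basil — Grove is the Condorcet winner.

Grove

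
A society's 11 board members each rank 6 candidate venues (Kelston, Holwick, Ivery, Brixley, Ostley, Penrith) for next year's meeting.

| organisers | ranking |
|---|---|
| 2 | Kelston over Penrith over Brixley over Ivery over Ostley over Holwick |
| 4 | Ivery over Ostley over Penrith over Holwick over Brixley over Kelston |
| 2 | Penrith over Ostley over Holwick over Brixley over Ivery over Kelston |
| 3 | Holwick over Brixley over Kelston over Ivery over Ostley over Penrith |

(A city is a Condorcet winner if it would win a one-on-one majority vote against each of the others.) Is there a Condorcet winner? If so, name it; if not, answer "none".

none

Check each pair by majority over 11 ballots:
Kelston vs Holwick: Holwick wins 9–2.
Kelston–Ivery: Ivery 6–5.
Kelston vs Brixley: Brixley wins 9–2.
Kelston vs Ostley: Ostley wins 6–5.
Kelston–Penrith: Penrith 6–5.
Holwick vs Ivery: Ivery wins 6–5.
Holwick–Brixley: Holwick 9–2.
Holwick vs Ostley: Ostley, 8–3.
Holwick vs Penrith: Penrith wins 8–3.
Ivery vs Brixley: Brixley, 7–4.
Ivery vs Ostley: Ivery, 9–2.
Ivery–Penrith: Ivery 7–4.
Brixley vs Ostley: Ostley, 6–5.
Brixley vs Penrith: Penrith, 8–3.
Ostley vs Penrith: Ostley, 7–4.
Every city loses at least once (Kelston loses to Holwick; Holwick loses to Ivery; Ivery loses to Brixley; Brixley loses to Holwick; Ostley loses to Ivery; Penrith loses to Ivery). The majority relation contains the cycle Holwick → Brixley → Ivery → Holwick, so there is no Condorcet winner.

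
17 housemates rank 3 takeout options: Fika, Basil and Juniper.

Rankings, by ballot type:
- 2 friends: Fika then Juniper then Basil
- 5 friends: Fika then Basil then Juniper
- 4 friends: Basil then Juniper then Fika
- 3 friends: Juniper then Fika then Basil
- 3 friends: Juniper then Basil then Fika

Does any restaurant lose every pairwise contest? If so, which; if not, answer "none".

Head-to-head results (17 friends):
Fika vs Basil: Fika preferred on 2+5+3 = 10 ballots; Fika wins 10–7.
Fika vs Juniper: Fika is ranked higher on 2+5 = 7 ballots, Juniper on 10. Juniper wins 10–7.
Basil vs Juniper: Basil is ranked higher on 5+4 = 9 ballots, Juniper on 8. Basil wins 9–8.
Every restaurant wins at least one matchup (Fika beats Basil; Basil beats Juniper; Juniper beats Fika), so there is no Condorcet loser.

none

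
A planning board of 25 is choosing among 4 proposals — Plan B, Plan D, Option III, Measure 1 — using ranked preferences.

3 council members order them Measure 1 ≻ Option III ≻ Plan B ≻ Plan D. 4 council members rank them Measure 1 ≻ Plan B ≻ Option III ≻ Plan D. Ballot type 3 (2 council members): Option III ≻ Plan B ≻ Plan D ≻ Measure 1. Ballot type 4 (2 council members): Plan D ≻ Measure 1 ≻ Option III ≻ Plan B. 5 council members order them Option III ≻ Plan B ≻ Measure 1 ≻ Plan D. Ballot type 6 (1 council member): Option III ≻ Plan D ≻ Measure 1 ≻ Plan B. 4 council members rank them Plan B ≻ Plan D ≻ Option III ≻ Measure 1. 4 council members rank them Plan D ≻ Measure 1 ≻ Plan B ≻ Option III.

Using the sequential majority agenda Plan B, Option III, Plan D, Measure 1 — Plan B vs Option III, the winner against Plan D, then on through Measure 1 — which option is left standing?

Measure 1

Round 1: Plan B vs Option III — 12–13, Option III advances.
Round 2: Option III vs Plan D — 15–10, Option III advances.
Round 3: Option III vs Measure 1 — 12–13, Measure 1 advances.
The agenda winner is Measure 1.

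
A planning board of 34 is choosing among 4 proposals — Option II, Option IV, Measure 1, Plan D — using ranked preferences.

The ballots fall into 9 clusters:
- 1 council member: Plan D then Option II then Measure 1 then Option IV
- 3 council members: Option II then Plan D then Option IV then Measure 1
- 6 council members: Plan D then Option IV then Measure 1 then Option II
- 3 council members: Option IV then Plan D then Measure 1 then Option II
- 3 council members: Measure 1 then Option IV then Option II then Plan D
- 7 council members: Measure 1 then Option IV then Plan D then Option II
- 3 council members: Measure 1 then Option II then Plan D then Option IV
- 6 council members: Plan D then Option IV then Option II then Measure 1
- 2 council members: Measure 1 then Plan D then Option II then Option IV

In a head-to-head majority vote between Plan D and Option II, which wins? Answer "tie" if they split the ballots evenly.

Ballots ranking Plan D above Option II: 1 + 6 + 3 + 7 + 6 + 2 = 25.
Ballots ranking Option II above Plan D: 34 − 25 = 9.
Plan D wins the head-to-head 25–9.

Plan D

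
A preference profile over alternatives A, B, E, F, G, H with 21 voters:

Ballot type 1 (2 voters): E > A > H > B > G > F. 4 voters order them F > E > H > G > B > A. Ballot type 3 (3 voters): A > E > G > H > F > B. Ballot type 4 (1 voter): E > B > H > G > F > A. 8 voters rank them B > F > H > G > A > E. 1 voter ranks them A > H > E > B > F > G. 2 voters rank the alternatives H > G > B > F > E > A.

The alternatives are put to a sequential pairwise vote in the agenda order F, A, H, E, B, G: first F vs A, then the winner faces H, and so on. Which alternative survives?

Round 1: F vs A — 15–6, F advances.
Round 2: F vs H — 12–9, F advances.
Round 3: F vs E — 14–7, F advances.
Round 4: F vs B — 7–14, B advances.
Round 5: B vs G — 12–9, B advances.
B survives the agenda.

B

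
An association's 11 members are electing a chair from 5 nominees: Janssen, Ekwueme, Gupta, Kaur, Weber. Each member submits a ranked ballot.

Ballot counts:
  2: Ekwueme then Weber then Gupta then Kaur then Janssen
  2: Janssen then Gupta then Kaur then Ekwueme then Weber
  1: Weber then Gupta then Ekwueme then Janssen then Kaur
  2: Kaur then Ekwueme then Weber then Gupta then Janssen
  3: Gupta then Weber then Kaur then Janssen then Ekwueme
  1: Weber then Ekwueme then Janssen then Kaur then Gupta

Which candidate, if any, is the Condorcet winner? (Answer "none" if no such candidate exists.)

Pairwise majorities:
Janssen vs Ekwueme: Ekwueme wins 6–5.
Janssen vs Gupta: Gupta, 8–3.
Janssen vs Kaur: Kaur wins 7–4.
Janssen vs Weber: Weber wins 9–2.
Ekwueme vs Gupta: Gupta, 6–5.
Ekwueme vs Kaur: Kaur wins 7–4.
Ekwueme–Weber: Ekwueme 6–5.
Gupta vs Kaur: Gupta, 8–3.
Gupta vs Weber: Weber, 6–5.
Kaur vs Weber: Weber wins 7–4.
Each candidate drops at least one matchup (Janssen loses to Ekwueme; Ekwueme loses to Gupta; Gupta loses to Weber; Kaur loses to Gupta; Weber loses to Ekwueme); the cycle Ekwueme beats Weber beats Gupta beats Ekwueme rules out a Condorcet winner.

none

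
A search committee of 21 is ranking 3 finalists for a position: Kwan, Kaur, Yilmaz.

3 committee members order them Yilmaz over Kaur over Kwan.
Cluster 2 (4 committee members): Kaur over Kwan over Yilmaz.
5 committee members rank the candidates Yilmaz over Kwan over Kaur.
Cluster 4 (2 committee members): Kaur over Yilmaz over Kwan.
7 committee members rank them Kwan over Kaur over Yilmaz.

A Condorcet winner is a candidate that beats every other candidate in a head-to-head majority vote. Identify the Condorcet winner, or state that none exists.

Head-to-head results (21 committee members):
Kwan–Kaur: Kwan 12–9.
Kwan–Yilmaz: Kwan 11–10.
Kaur vs Yilmaz: Kaur, 13–8.
Only Kwan has no losses; Kwan is the Condorcet winner.

Kwan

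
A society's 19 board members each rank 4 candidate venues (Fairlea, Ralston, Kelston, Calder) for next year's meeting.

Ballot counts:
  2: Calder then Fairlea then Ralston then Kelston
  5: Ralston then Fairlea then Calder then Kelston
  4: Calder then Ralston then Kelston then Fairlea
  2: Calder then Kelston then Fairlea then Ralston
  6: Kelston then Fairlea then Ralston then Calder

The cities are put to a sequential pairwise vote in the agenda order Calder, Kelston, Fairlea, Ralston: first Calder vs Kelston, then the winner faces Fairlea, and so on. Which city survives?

Round 1: Calder vs Kelston — 13–6, Calder advances.
Round 2: Calder vs Fairlea — 8–11, Fairlea advances.
Round 3: Fairlea vs Ralston — 10–9, Fairlea advances.
Fairlea survives the agenda.

Fairlea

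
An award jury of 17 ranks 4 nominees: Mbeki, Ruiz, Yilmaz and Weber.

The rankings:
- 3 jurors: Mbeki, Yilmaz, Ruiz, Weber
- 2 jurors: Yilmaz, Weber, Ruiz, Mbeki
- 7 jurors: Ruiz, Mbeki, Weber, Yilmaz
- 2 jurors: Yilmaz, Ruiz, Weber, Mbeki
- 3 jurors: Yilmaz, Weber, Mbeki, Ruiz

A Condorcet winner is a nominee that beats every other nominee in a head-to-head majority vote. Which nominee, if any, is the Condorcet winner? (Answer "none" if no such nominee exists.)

none

Check each pair by majority over 17 ballots:
Mbeki vs Ruiz: Mbeki preferred on 3+3 = 6 ballots; Ruiz wins 11–6.
Mbeki vs Yilmaz: Mbeki wins 10–7.
Mbeki vs Weber: 10 to 7, Mbeki.
Ruiz vs Yilmaz: 7 to 10, Yilmaz.
Ruiz–Weber: Ruiz 12–5.
Yilmaz vs Weber: 10 to 7, Yilmaz.
No nominee is unbeaten: Mbeki loses to Ruiz; Ruiz loses to Yilmaz; Yilmaz loses to Mbeki; Weber loses to Mbeki. In particular Mbeki beats Yilmaz beats Ruiz beats Mbeki is a majority cycle — no Condorcet winner exists.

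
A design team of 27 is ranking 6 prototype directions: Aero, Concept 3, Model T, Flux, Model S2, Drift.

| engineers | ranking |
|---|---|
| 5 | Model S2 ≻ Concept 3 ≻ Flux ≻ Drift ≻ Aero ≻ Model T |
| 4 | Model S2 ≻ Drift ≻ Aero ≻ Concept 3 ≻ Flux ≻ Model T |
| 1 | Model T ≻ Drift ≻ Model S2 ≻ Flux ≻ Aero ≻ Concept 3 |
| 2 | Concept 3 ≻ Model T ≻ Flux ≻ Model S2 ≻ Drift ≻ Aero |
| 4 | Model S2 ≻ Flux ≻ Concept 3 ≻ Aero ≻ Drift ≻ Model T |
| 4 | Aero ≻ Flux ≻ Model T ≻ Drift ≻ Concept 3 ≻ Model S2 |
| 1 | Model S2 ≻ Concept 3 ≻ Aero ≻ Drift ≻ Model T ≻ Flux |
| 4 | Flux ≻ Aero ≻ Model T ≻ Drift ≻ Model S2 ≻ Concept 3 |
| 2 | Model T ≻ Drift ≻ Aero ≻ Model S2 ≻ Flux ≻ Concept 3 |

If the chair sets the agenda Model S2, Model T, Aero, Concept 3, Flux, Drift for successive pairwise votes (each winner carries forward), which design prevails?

Model S2

Round 1: Model S2 vs Model T — 14–13, Model S2 advances.
Round 2: Model S2 vs Aero — 17–10, Model S2 advances.
Round 3: Model S2 vs Concept 3 — 21–6, Model S2 advances.
Round 4: Model S2 vs Flux — 17–10, Model S2 advances.
Round 5: Model S2 vs Drift — 16–11, Model S2 advances.
Model S2 survives the agenda.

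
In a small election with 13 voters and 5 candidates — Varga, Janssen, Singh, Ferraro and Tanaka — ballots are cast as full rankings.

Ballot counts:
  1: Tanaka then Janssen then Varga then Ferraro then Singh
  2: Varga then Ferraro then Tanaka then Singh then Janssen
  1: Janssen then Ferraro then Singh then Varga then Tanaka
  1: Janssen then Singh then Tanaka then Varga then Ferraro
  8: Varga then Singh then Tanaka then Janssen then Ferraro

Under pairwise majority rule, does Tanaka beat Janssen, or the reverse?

Ballots ranking Tanaka above Janssen: 1 + 2 + 8 = 11.
Ballots ranking Janssen above Tanaka: 13 − 11 = 2.
Tanaka wins the head-to-head 11–2.

Tanaka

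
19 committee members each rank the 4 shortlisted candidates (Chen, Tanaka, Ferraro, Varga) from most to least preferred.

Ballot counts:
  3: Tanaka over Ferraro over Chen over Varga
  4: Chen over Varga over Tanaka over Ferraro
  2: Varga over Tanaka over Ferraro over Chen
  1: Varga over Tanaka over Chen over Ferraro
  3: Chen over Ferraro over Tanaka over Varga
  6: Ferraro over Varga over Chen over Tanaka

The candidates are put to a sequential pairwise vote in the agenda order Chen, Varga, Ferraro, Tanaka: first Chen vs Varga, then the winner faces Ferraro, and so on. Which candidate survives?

Tanaka

Round 1: Chen vs Varga — 10–9, Chen advances.
Round 2: Chen vs Ferraro — 8–11, Ferraro advances.
Round 3: Ferraro vs Tanaka — 9–10, Tanaka advances.
The agenda winner is Tanaka.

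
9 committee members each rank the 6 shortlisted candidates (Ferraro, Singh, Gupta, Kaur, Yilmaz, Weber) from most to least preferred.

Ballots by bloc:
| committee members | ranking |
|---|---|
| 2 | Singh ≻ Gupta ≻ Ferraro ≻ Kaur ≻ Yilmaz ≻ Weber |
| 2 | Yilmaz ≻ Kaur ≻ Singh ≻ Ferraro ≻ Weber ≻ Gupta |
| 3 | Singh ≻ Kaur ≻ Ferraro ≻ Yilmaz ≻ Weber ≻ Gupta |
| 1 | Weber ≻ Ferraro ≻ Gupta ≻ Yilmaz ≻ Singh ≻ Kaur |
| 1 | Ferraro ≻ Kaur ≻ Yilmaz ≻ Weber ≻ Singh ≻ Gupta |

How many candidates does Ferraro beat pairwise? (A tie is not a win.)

Ferraro against each rival (9 committee members):
Ferraro vs Singh: 1+1 = 2 for Ferraro, 7 for Singh — Singh by 7–2.
Ferraro vs Gupta: 2+3+1+1 = 7 for Ferraro, 2 for Gupta — Ferraro by 7–2.
Ferraro vs Kaur: Kaur wins 5–4.
Ferraro vs Yilmaz: 2+3+1+1 = 7 for Ferraro, 2 for Yilmaz — Ferraro by 7–2.
Ferraro–Weber: Ferraro 8–1.
Ferraro beats Gupta, Yilmaz, Weber; loses to Singh, Kaur — 3 pairwise wins.

3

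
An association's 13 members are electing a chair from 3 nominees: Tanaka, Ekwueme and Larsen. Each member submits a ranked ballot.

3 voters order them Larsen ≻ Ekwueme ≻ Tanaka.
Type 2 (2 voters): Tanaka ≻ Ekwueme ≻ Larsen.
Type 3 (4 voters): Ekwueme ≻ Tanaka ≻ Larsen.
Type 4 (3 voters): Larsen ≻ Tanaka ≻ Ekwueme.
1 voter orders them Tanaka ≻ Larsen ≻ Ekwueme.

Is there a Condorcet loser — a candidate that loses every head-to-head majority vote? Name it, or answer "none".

Head-to-head results (13 voters):
Tanaka vs Ekwueme: Tanaka is ranked higher on 2+3+1 = 6 ballots, Ekwueme on 7. Ekwueme wins 7–6.
Tanaka vs Larsen: 2+4+1 = 7 for Tanaka, 6 for Larsen — Tanaka by 7–6.
Ekwueme vs Larsen: 6 to 7, Larsen.
Each candidate has at least one pairwise win (Tanaka beats Larsen; Ekwueme beats Tanaka; Larsen beats Ekwueme) — no Condorcet loser.

none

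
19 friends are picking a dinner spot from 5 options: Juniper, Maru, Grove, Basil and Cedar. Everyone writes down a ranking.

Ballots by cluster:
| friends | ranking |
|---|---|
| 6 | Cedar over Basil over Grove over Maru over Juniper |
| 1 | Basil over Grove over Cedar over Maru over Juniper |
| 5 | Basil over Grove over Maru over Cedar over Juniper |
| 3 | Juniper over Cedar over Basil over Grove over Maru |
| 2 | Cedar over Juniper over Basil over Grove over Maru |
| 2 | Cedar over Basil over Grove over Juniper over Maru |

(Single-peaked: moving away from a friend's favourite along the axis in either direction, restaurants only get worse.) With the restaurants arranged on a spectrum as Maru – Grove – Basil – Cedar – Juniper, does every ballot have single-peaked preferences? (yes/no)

Axis positions: Maru=1, Grove=2, Basil=3, Cedar=4, Juniper=5.
Cluster 1 (peak Cedar at position 4): ranking walks positions 4-3-2-1-5, expanding outward from the peak — single-peaked.
Cluster 2 (peak Basil at position 3): ranking walks positions 3-2-4-1-5, expanding outward from the peak — single-peaked.
Cluster 3 (peak Basil at position 3): ranking walks positions 3-2-1-4-5, expanding outward from the peak — single-peaked.
Cluster 4 (peak Juniper at position 5): ranking walks positions 5-4-3-2-1, expanding outward from the peak — single-peaked.
Cluster 5 (peak Cedar at position 4): ranking walks positions 4-5-3-2-1, expanding outward from the peak — single-peaked.
Cluster 6 (peak Cedar at position 4): ranking walks positions 4-3-2-5-1, expanding outward from the peak — single-peaked.
Every ranking is single-peaked on this axis.

yes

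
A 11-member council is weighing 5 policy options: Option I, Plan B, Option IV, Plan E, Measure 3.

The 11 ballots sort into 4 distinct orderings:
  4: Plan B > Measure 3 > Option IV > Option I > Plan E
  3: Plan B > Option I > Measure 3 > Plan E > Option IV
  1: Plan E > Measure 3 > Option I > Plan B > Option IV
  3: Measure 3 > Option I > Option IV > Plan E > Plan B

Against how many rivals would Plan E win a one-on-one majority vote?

Plan E against each rival (11 council members):
Plan E vs Option I: Plan E is ranked higher on 1 ballot, Option I on 10. Option I wins 10–1.
Plan E vs Plan B: Plan B, 7–4.
Plan E–Option IV: Option IV 7–4.
Plan E vs Measure 3: Measure 3, 10–1.
Plan E beats no one; loses to Option I, Plan B, Option IV, Measure 3 — 0 pairwise wins.

0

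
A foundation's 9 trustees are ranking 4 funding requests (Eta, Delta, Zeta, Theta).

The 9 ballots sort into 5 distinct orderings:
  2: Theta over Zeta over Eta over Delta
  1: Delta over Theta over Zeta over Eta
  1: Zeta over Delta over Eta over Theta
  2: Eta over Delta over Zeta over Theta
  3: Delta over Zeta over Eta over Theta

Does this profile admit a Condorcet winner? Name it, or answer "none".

Check each pair by majority over 9 ballots:
Eta–Delta: Delta 5–4.
Eta vs Zeta: Zeta wins 7–2.
Eta vs Theta: 6 to 3, Eta.
Delta–Zeta: Delta 6–3.
Delta vs Theta: Delta wins 7–2.
Zeta vs Theta: 1+2+3 = 6 for Zeta, 3 for Theta — Zeta by 6–3.
Delta wins every pairwise contest, so Delta is the Condorcet winner.

Delta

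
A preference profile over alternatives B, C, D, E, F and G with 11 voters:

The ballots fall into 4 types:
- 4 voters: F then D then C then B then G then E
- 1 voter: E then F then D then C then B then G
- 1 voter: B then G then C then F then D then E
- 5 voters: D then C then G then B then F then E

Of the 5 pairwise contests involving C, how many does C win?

C against each rival (11 voters):
C vs B: C is ranked higher on 4+1+5 = 10 ballots, B on 1. C wins 10–1.
C–D: D 10–1.
C vs E: C is ranked higher on 4+1+5 = 10 ballots, E on 1. C wins 10–1.
C–F: C 6–5.
C vs G: C preferred on 4+1+5 = 10 ballots; C wins 10–1.
C beats B, E, F, G; loses to D — 4 pairwise wins.

4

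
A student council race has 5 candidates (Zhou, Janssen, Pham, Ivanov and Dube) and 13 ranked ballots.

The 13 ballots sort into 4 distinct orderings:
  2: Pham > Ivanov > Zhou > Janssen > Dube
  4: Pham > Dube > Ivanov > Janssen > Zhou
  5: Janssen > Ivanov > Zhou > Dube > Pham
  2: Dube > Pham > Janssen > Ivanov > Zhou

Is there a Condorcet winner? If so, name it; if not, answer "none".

none

Check each pair by majority over 13 ballots:
Zhou vs Janssen: Janssen wins 11–2.
Zhou vs Pham: Pham wins 8–5.
Zhou vs Ivanov: Ivanov, 13–0.
Zhou vs Dube: Zhou wins 7–6.
Janssen–Pham: Pham 8–5.
Janssen vs Ivanov: Janssen wins 7–6.
Janssen–Dube: Janssen 7–6.
Pham–Ivanov: Pham 8–5.
Pham vs Dube: Dube wins 7–6.
Ivanov vs Dube: Ivanov wins 7–6.
No candidate is unbeaten: Zhou loses to Janssen; Janssen loses to Pham; Pham loses to Dube; Ivanov loses to Janssen; Dube loses to Zhou. In particular Zhou → Dube → Pham → Zhou is a majority cycle — no Condorcet winner exists.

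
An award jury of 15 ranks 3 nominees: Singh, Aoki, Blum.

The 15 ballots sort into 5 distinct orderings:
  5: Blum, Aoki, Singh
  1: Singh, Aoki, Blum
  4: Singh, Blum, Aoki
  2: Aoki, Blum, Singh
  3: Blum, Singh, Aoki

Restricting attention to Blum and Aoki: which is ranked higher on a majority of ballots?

Blum

Ballots ranking Blum above Aoki: 5 + 4 + 3 = 12.
Ballots ranking Aoki above Blum: 15 − 12 = 3.
Blum wins the head-to-head 12–3.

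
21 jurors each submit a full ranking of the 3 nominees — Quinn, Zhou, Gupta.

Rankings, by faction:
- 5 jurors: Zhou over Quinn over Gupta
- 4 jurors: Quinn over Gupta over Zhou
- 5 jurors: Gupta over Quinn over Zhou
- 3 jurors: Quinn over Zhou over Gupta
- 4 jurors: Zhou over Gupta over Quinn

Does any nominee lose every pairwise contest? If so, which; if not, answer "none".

Head-to-head results (21 jurors):
Quinn vs Zhou: 4+5+3 = 12 for Quinn, 9 for Zhou — Quinn by 12–9.
Quinn vs Gupta: 5+4+3 = 12 for Quinn, 9 for Gupta — Quinn by 12–9.
Zhou–Gupta: Zhou 12–9.
Only Gupta has no wins; Gupta is the Condorcet loser.

Gupta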